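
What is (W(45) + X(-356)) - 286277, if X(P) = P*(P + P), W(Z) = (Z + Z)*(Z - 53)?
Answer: -33525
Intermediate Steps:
W(Z) = 2*Z*(-53 + Z) (W(Z) = (2*Z)*(-53 + Z) = 2*Z*(-53 + Z))
X(P) = 2*P² (X(P) = P*(2*P) = 2*P²)
(W(45) + X(-356)) - 286277 = (2*45*(-53 + 45) + 2*(-356)²) - 286277 = (2*45*(-8) + 2*126736) - 286277 = (-720 + 253472) - 286277 = 252752 - 286277 = -33525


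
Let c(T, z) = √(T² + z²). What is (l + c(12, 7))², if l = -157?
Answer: (157 - √193)² ≈ 20480.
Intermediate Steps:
(l + c(12, 7))² = (-157 + √(12² + 7²))² = (-157 + √(144 + 49))² = (-157 + √193)²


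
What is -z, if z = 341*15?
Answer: -5115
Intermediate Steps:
z = 5115
-z = -1*5115 = -5115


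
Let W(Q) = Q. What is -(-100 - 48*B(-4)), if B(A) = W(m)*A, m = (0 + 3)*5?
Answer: -2780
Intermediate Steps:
m = 15 (m = 3*5 = 15)
B(A) = 15*A
-(-100 - 48*B(-4)) = -(-100 - 720*(-4)) = -(-100 - 48*(-60)) = -(-100 + 2880) = -1*2780 = -2780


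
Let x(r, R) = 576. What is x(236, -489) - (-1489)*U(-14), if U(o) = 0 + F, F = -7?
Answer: -9847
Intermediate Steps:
U(o) = -7 (U(o) = 0 - 7 = -7)
x(236, -489) - (-1489)*U(-14) = 576 - (-1489)*(-7) = 576 - 1*10423 = 576 - 10423 = -9847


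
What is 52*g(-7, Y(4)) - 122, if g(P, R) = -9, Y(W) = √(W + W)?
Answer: -590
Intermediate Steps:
Y(W) = √2*√W (Y(W) = √(2*W) = √2*√W)
52*g(-7, Y(4)) - 122 = 52*(-9) - 122 = -468 - 122 = -590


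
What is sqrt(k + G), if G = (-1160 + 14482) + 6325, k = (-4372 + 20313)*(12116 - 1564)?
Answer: sqrt(168229079) ≈ 12970.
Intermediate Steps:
k = 168209432 (k = 15941*10552 = 168209432)
G = 19647 (G = 13322 + 6325 = 19647)
sqrt(k + G) = sqrt(168209432 + 19647) = sqrt(168229079)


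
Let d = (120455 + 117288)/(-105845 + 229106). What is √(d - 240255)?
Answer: 2*I*√912557692375233/123261 ≈ 490.16*I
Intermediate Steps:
d = 237743/123261 ≈ 1.9288
√(d - 240255) = √(237743/123261 - 240255) = √(-29613833812/123261) = 2*I*√912557692375233/123261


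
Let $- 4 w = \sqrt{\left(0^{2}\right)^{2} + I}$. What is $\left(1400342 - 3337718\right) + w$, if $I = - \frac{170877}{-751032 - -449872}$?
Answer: $-1937376 - \frac{\sqrt{12865329330}}{602320} \approx -1.9374 \cdot 10^{6}$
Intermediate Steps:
$I = \frac{170877}{301160}$ ($I = - \frac{170877}{-751032 + 449872} = - \frac{170877}{-301160} = - \frac{170877 \left(-1\right)}{301160} = \left(-1\right) \left(- \frac{170877}{301160}\right) = \frac{170877}{301160} \approx 0.5674$)
$w = - \frac{\sqrt{12865329330}}{602320}$ ($w = - \frac{\sqrt{\left(0^{2}\right)^{2} + \frac{170877}{301160}}}{4} = - \frac{\sqrt{0^{2} + \frac{170877}{301160}}}{4} = - \frac{\sqrt{0 + \frac{170877}{301160}}}{4} = - \frac{\sqrt{\frac{170877}{301160}}}{4} = - \frac{\frac{1}{150580} \sqrt{12865329330}}{4} = - \frac{\sqrt{12865329330}}{602320} \approx -0.18831$)
$\left(1400342 - 3337718\right) + w = \left(1400342 - 3337718\right) - \frac{\sqrt{12865329330}}{602320} = -1937376 - \frac{\sqrt{12865329330}}{602320}$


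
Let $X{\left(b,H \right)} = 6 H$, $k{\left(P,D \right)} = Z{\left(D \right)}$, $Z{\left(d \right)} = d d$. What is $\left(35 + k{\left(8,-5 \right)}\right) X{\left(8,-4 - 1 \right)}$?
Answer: $-1800$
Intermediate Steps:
$Z{\left(d \right)} = d^{2}$
$k{\left(P,D \right)} = D^{2}$
$\left(35 + k{\left(8,-5 \right)}\right) X{\left(8,-4 - 1 \right)} = \left(35 + \left(-5\right)^{2}\right) 6 \left(-4 - 1\right) = \left(35 + 25\right) 6 \left(-4 - 1\right) = 60 \cdot 6 \left(-5\right) = 60 \left(-30\right) = -1800$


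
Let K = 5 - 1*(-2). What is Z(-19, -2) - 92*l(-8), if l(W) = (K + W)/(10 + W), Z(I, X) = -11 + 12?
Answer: 47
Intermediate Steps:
K = 7 (K = 5 + 2 = 7)
Z(I, X) = 1
l(W) = (7 + W)/(10 + W)
Z(-19, -2) - 92*l(-8) = 1 - 92*(7 - 8)/(10 - 8) = 1 - 92*(-1)/2 = 1 - 46*(-1) = 1 - 92*(-½) = 1 + 46 = 47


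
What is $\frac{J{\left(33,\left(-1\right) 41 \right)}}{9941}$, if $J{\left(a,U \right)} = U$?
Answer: $- \frac{41}{9941} \approx -0.0041243$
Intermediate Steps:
$\frac{J{\left(33,\left(-1\right) 41 \right)}}{9941} = \frac{\left(-1\right) 41}{9941} = \left(-41\right) \frac{1}{9941} = - \frac{41}{9941}$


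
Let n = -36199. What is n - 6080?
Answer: -42279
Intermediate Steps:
n - 6080 = -36199 - 6080 = -42279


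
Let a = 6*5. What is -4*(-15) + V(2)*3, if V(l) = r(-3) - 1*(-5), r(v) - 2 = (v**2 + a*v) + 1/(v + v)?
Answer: -325/2 ≈ -162.50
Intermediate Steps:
a = 30
r(v) = 2 + v**2 + 1/(2*v) + 30*v (r(v) = 2 + ((v**2 + 30*v) + 1/(v + v)) = 2 + ((v**2 + 30*v) + 1/(2*v)) = 2 + (v**2 + 1/(2*v) + 30*v) = 2 + v**2 + 1/(2*v) + 30*v)
V(l) = -445/6 (V(l) = (2 + (-3)**2 + (1/2)/(-3) + 30*(-3)) - 1*(-5) = (2 + 9 + (1/2)*(-1/3) - 90) + 5 = (2 + 9 - 1/6 - 90) + 5 = -475/6 + 5 = -445/6)
-4*(-15) + V(2)*3 = -4*(-15) - 445/6*3 = 60 - 445/2 = -325/2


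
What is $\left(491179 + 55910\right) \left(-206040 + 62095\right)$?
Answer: $-78750726105$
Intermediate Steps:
$\left(491179 + 55910\right) \left(-206040 + 62095\right) = 547089 \left(-143945\right) = -78750726105$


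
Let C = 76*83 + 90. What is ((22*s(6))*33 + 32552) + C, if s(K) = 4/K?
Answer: 39434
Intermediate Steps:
C = 6398 (C = 6308 + 90 = 6398)
((22*s(6))*33 + 32552) + C = ((22*(4/6))*33 + 32552) + 6398 = ((22*(4*(⅙)))*33 + 32552) + 6398 = ((22*(⅔))*33 + 32552) + 6398 = ((44/3)*33 + 32552) + 6398 = (484 + 32552) + 6398 = 33036 + 6398 = 39434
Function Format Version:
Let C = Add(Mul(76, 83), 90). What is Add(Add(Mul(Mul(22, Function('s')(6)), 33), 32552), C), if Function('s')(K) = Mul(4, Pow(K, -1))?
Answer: 39434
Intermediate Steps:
C = 6398 (C = Add(6308, 90) = 6398)
Add(Add(Mul(Mul(22, Function('s')(6)), 33), 32552), C) = Add(Add(Mul(Mul(22, Mul(4, Pow(6, -1))), 33), 32552), 6398) = Add(Add(Mul(Mul(22, Mul(4, Rational(1, 6))), 33), 32552), 6398) = Add(Add(Mul(Mul(22, Rational(2, 3)), 33), 32552), 6398) = Add(Add(Mul(Rational(44, 3), 33), 32552), 6398) = Add(Add(484, 32552), 6398) = Add(33036, 6398) = 39434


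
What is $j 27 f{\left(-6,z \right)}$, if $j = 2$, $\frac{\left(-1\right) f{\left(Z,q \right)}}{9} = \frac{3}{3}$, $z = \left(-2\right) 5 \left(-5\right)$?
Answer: $-486$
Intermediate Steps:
$z = 50$ ($z = \left(-10\right) \left(-5\right) = 50$)
$f{\left(Z,q \right)} = -9$ ($f{\left(Z,q \right)} = - 9 \cdot \frac{3}{3} = - 9 \cdot 3 \cdot \frac{1}{3} = \left(-9\right) 1 = -9$)
$j 27 f{\left(-6,z \right)} = 2 \cdot 27 \left(-9\right) = 54 \left(-9\right) = -486$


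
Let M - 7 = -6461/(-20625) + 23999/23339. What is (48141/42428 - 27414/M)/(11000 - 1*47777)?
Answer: 186564903639624387/2088478528406939708 ≈ 0.089331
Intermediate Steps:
M = 4015340779/481366875 (M = 7 + (-6461/(-20625) + 23999/23339) = 7 + (-6461*(-1/20625) + 23999*(1/23339)) = 7 + (6461/20625 + 23999/23339) = 7 + 645772654/481366875 = 4015340779/481366875 ≈ 8.3415)
(48141/42428 - 27414/M)/(11000 - 1*47777) = (48141/42428 - 27414/4015340779/481366875)/(11000 - 1*47777) = (48141*(1/42428) - 27414*481366875/4015340779)/(11000 - 47777) = (48141/42428 - 13196191511250/4015340779)/(-36777) = -559694710918873161/170362878571412*(-1/36777) = 186564903639624387/2088478528406939708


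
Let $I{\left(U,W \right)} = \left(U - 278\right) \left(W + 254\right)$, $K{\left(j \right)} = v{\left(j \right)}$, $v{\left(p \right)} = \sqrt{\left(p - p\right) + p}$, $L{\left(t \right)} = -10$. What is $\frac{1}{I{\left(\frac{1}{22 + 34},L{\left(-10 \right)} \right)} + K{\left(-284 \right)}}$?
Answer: $- \frac{13294218}{901715526233} - \frac{392 i \sqrt{71}}{901715526233} \approx -1.4743 \cdot 10^{-5} - 3.6631 \cdot 10^{-9} i$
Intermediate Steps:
$v{\left(p \right)} = \sqrt{p}$ ($v{\left(p \right)} = \sqrt{0 + p} = \sqrt{p}$)
$K{\left(j \right)} = \sqrt{j}$
$I{\left(U,W \right)} = \left(-278 + U\right) \left(254 + W\right)$
$\frac{1}{I{\left(\frac{1}{22 + 34},L{\left(-10 \right)} \right)} + K{\left(-284 \right)}} = \frac{1}{\left(-70612 - -2780 + \frac{254}{22 + 34} + \frac{1}{22 + 34} \left(-10\right)\right) + \sqrt{-284}} = \frac{1}{\left(-70612 + 2780 + \frac{254}{56} + \frac{1}{56} \left(-10\right)\right) + 2 i \sqrt{71}} = \frac{1}{\left(-70612 + 2780 + 254 \cdot \frac{1}{56} + \frac{1}{56} \left(-10\right)\right) + 2 i \sqrt{71}} = \frac{1}{\left(-70612 + 2780 + \frac{127}{28} - \frac{5}{28}\right) + 2 i \sqrt{71}} = \frac{1}{- \frac{949587}{14} + 2 i \sqrt{71}}$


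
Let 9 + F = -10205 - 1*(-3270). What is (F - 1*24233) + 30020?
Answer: -1157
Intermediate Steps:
F = -6944 (F = -9 + (-10205 - 1*(-3270)) = -9 + (-10205 + 3270) = -9 - 6935 = -6944)
(F - 1*24233) + 30020 = (-6944 - 1*24233) + 30020 = (-6944 - 24233) + 30020 = -31177 + 30020 = -1157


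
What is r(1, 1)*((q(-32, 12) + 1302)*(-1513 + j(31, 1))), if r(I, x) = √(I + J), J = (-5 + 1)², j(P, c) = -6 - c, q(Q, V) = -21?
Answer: -1947120*√17 ≈ -8.0282e+6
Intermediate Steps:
J = 16 (J = (-4)² = 16)
r(I, x) = √(16 + I) (r(I, x) = √(I + 16) = √(16 + I))
r(1, 1)*((q(-32, 12) + 1302)*(-1513 + j(31, 1))) = √(16 + 1)*((-21 + 1302)*(-1513 + (-6 - 1*1))) = √17*(1281*(-1513 + (-6 - 1))) = √17*(1281*(-1513 - 7)) = √17*(1281*(-1520)) = √17*(-1947120) = -1947120*√17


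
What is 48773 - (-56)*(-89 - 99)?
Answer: 38245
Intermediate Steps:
48773 - (-56)*(-89 - 99) = 48773 - (-56)*(-188) = 48773 - 1*10528 = 48773 - 10528 = 38245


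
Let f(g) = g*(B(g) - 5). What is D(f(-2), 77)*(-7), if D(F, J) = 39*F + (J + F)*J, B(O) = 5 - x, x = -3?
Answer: -36631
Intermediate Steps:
B(O) = 8 (B(O) = 5 - 1*(-3) = 5 + 3 = 8)
f(g) = 3*g (f(g) = g*(8 - 5) = g*3 = 3*g)
D(F, J) = 39*F + J*(F + J) (D(F, J) = 39*F + (F + J)*J = 39*F + J*(F + J))
D(f(-2), 77)*(-7) = (77² + 39*(3*(-2)) + (3*(-2))*77)*(-7) = (5929 + 39*(-6) - 6*77)*(-7) = (5929 - 234 - 462)*(-7) = 5233*(-7) = -36631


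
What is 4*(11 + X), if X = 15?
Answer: 104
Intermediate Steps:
4*(11 + X) = 4*(11 + 15) = 4*26 = 104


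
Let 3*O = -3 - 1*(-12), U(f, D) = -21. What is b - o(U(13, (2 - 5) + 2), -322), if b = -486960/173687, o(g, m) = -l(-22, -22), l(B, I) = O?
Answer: 34101/173687 ≈ 0.19634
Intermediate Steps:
O = 3 (O = (-3 - 1*(-12))/3 = (-3 + 12)/3 = (1/3)*9 = 3)
l(B, I) = 3
o(g, m) = -3 (o(g, m) = -1*3 = -3)
b = -486960/173687 (b = -486960*1/173687 = -486960/173687 ≈ -2.8037)
b - o(U(13, (2 - 5) + 2), -322) = -486960/173687 - 1*(-3) = -486960/173687 + 3 = 34101/173687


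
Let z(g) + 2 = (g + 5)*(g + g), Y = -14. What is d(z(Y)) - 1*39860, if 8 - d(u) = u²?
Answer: -102352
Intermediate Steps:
z(g) = -2 + 2*g*(5 + g) (z(g) = -2 + (g + 5)*(g + g) = -2 + (5 + g)*(2*g) = -2 + 2*g*(5 + g))
d(u) = 8 - u²
d(z(Y)) - 1*39860 = (8 - (-2 + 2*(-14)² + 10*(-14))²) - 1*39860 = (8 - (-2 + 2*196 - 140)²) - 39860 = (8 - (-2 + 392 - 140)²) - 39860 = (8 - 1*250²) - 39860 = (8 - 1*62500) - 39860 = (8 - 62500) - 39860 = -62492 - 39860 = -102352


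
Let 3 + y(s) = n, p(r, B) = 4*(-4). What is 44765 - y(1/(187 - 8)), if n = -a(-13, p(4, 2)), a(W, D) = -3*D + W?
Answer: 44803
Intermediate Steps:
p(r, B) = -16
a(W, D) = W - 3*D
n = -35 (n = -(-13 - 3*(-16)) = -(-13 + 48) = -1*35 = -35)
y(s) = -38 (y(s) = -3 - 35 = -38)
44765 - y(1/(187 - 8)) = 44765 - 1*(-38) = 44765 + 38 = 44803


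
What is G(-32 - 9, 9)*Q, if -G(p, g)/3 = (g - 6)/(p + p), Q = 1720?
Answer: 7740/41 ≈ 188.78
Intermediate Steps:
G(p, g) = -3*(-6 + g)/(2*p) (G(p, g) = -3*(g - 6)/(p + p) = -3*(-6 + g)/(2*p))
G(-32 - 9, 9)*Q = (3*(6 - 1*9)/(2*(-32 - 9)))*1720 = ((3/2)*(6 - 9)/(-41))*1720 = ((3/2)*(-1/41)*(-3))*1720 = (9/82)*1720 = 7740/41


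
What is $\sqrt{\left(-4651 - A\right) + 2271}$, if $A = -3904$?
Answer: $2 \sqrt{381} \approx 39.038$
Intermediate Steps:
$\sqrt{\left(-4651 - A\right) + 2271} = \sqrt{\left(-4651 - -3904\right) + 2271} = \sqrt{\left(-4651 + 3904\right) + 2271} = \sqrt{-747 + 2271} = \sqrt{1524} = 2 \sqrt{381}$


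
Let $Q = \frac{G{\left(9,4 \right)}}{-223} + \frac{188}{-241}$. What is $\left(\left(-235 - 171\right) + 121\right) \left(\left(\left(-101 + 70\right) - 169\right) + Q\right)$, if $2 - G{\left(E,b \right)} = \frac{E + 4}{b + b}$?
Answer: $\frac{24602600775}{429944} \approx 57223.0$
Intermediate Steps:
$G{\left(E,b \right)} = 2 - \frac{4 + E}{2 b}$ ($G{\left(E,b \right)} = 2 - \frac{E + 4}{b + b} = 2 - \frac{4 + E}{2 b}$)
$Q = - \frac{336115}{429944}$ ($Q = \frac{\frac{1}{2} \cdot \frac{1}{4} \left(-4 - 9 + 4 \cdot 4\right)}{-223} + \frac{188}{-241} = \frac{1}{2} \cdot \frac{1}{4} \left(-4 - 9 + 16\right) \left(- \frac{1}{223}\right) + 188 \left(- \frac{1}{241}\right) = \frac{1}{2} \cdot \frac{1}{4} \cdot 3 \left(- \frac{1}{223}\right) - \frac{188}{241} = \frac{3}{8} \left(- \frac{1}{223}\right) - \frac{188}{241} = - \frac{3}{1784} - \frac{188}{241} = - \frac{336115}{429944} \approx -0.78176$)
$\left(\left(-235 - 171\right) + 121\right) \left(\left(\left(-101 + 70\right) - 169\right) + Q\right) = \left(\left(-235 - 171\right) + 121\right) \left(\left(\left(-101 + 70\right) - 169\right) - \frac{336115}{429944}\right) = \left(-406 + 121\right) \left(\left(-31 - 169\right) - \frac{336115}{429944}\right) = - 285 \left(-200 - \frac{336115}{429944}\right) = \left(-285\right) \left(- \frac{86324915}{429944}\right) = \frac{24602600775}{429944}$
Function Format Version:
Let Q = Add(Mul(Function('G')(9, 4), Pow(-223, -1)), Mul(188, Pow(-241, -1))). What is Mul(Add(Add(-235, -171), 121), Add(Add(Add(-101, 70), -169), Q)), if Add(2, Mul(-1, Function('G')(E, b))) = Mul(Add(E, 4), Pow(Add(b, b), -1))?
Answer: Rational(24602600775, 429944) ≈ 57223.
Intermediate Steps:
Function('G')(E, b) = Add(2, Mul(Rational(-1, 2), Pow(b, -1), Add(4, E))) (Function('G')(E, b) = Add(2, Mul(-1, Mul(Add(E, 4), Pow(Add(b, b), -1)))) = Add(2, Mul(-1, Mul(Add(4, E), Pow(Mul(2, b), -1)))) = Add(2, Mul(-1, Mul(Add(4, E), Mul(Rational(1, 2), Pow(b, -1))))) = Add(2, Mul(-1, Mul(Rational(1, 2), Pow(b, -1), Add(4, E)))) = Add(2, Mul(Rational(-1, 2), Pow(b, -1), Add(4, E))))
Q = Rational(-336115, 429944) (Q = Add(Mul(Mul(Rational(1, 2), Pow(4, -1), Add(-4, Mul(-1, 9), Mul(4, 4))), Pow(-223, -1)), Mul(188, Pow(-241, -1))) = Add(Mul(Mul(Rational(1, 2), Rational(1, 4), Add(-4, -9, 16)), Rational(-1, 223)), Mul(188, Rational(-1, 241))) = Add(Mul(Mul(Rational(1, 2), Rational(1, 4), 3), Rational(-1, 223)), Rational(-188, 241)) = Add(Mul(Rational(3, 8), Rational(-1, 223)), Rational(-188, 241)) = Add(Rational(-3, 1784), Rational(-188, 241)) = Rational(-336115, 429944) ≈ -0.78176)
Mul(Add(Add(-235, -171), 121), Add(Add(Add(-101, 70), -169), Q)) = Mul(Add(Add(-235, -171), 121), Add(Add(Add(-101, 70), -169), Rational(-336115, 429944))) = Mul(Add(-406, 121), Add(Add(-31, -169), Rational(-336115, 429944))) = Mul(-285, Add(-200, Rational(-336115, 429944))) = Mul(-285, Rational(-86324915, 429944)) = Rational(24602600775, 429944)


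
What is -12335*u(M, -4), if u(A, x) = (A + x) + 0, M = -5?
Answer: 111015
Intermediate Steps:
u(A, x) = A + x
-12335*u(M, -4) = -12335*(-5 - 4) = -12335*(-9) = 111015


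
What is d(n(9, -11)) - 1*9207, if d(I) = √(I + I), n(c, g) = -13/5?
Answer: -9207 + I*√130/5 ≈ -9207.0 + 2.2803*I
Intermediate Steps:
n(c, g) = -13/5 (n(c, g) = -13*⅕ = -13/5)
d(I) = √2*√I (d(I) = √(2*I) = √2*√I)
d(n(9, -11)) - 1*9207 = √2*√(-13/5) - 1*9207 = √2*(I*√65/5) - 9207 = I*√130/5 - 9207 = -9207 + I*√130/5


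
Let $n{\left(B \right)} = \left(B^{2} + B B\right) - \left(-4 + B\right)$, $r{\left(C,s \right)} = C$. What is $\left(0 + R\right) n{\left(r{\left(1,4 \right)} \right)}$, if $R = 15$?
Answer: $75$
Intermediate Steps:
$n{\left(B \right)} = 4 - B + 2 B^{2}$ ($n{\left(B \right)} = \left(B^{2} + B^{2}\right) - \left(-4 + B\right) = 2 B^{2} - \left(-4 + B\right) = 4 - B + 2 B^{2}$)
$\left(0 + R\right) n{\left(r{\left(1,4 \right)} \right)} = \left(0 + 15\right) \left(4 - 1 + 2 \cdot 1^{2}\right) = 15 \left(4 - 1 + 2 \cdot 1\right) = 15 \left(4 - 1 + 2\right) = 15 \cdot 5 = 75$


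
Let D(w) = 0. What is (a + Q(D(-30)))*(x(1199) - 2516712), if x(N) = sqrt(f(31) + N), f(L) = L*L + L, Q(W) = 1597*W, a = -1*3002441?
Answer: 7556279293992 - 3002441*sqrt(2191) ≈ 7.5561e+12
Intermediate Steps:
a = -3002441
f(L) = L + L**2 (f(L) = L**2 + L = L + L**2)
x(N) = sqrt(992 + N) (x(N) = sqrt(31*(1 + 31) + N) = sqrt(31*32 + N) = sqrt(992 + N))
(a + Q(D(-30)))*(x(1199) - 2516712) = (-3002441 + 1597*0)*(sqrt(992 + 1199) - 2516712) = (-3002441 + 0)*(sqrt(2191) - 2516712) = -3002441*(-2516712 + sqrt(2191)) = 7556279293992 - 3002441*sqrt(2191)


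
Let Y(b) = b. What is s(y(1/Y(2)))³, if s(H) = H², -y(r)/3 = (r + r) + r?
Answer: 531441/64 ≈ 8303.8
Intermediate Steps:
y(r) = -9*r (y(r) = -3*((r + r) + r) = -3*(2*r + r) = -9*r)
s(y(1/Y(2)))³ = ((-9/2)²)³ = (81/4)³ = 531441/64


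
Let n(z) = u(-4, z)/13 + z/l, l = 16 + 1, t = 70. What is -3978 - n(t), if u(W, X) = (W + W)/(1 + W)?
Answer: -2640280/663 ≈ -3982.3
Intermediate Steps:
u(W, X) = 2*W/(1 + W) (u(W, X) = (2*W)/(1 + W) = 2*W/(1 + W))
l = 17
n(z) = 8/39 + z/17 (n(z) = (2*(-4)/(1 - 4))/13 + z/17 = (2*(-4)/(-3))*(1/13) + z*(1/17) = (2*(-4)*(-⅓))*(1/13) + z/17 = (8/3)*(1/13) + z/17 = 8/39 + z/17)
-3978 - n(t) = -3978 - (8/39 + (1/17)*70) = -3978 - (8/39 + 70/17) = -3978 - 1*2866/663 = -3978 - 2866/663 = -2640280/663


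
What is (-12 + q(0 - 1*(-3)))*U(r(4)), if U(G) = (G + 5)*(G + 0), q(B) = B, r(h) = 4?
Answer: -324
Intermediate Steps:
U(G) = G*(5 + G) (U(G) = (5 + G)*G = G*(5 + G))
(-12 + q(0 - 1*(-3)))*U(r(4)) = (-12 + (0 - 1*(-3)))*(4*(5 + 4)) = (-12 + (0 + 3))*(4*9) = (-12 + 3)*36 = -9*36 = -324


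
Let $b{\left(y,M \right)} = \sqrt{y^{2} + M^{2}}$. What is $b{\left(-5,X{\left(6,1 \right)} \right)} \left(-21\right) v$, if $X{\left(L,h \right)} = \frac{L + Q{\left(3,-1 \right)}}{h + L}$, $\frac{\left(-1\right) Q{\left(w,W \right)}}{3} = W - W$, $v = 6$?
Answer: $- 18 \sqrt{1261} \approx -639.19$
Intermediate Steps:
$Q{\left(w,W \right)} = 0$ ($Q{\left(w,W \right)} = - 3 \left(W - W\right) = \left(-3\right) 0 = 0$)
$X{\left(L,h \right)} = \frac{L}{L + h}$ ($X{\left(L,h \right)} = \frac{L + 0}{h + L} = \frac{L}{L + h}$)
$b{\left(y,M \right)} = \sqrt{M^{2} + y^{2}}$
$b{\left(-5,X{\left(6,1 \right)} \right)} \left(-21\right) v = \sqrt{\left(\frac{6}{6 + 1}\right)^{2} + \left(-5\right)^{2}} \left(-21\right) 6 = \sqrt{\left(\frac{6}{7}\right)^{2} + 25} \left(-21\right) 6 = \sqrt{\frac{36}{49} + 25} \left(-21\right) 6 = \sqrt{\frac{1261}{49}} \left(-21\right) 6 = \frac{\sqrt{1261}}{7} \left(-21\right) 6 = - 3 \sqrt{1261} \cdot 6 = - 18 \sqrt{1261}$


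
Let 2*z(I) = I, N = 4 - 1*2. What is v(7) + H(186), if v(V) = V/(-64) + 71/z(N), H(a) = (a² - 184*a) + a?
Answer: 40249/64 ≈ 628.89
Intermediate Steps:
N = 2 (N = 4 - 2 = 2)
H(a) = a² - 183*a
z(I) = I/2
v(V) = 71 - V/64 (v(V) = V/(-64) + 71/(((½)*2)) = V*(-1/64) + 71/1 = -V/64 + 71*1 = -V/64 + 71 = 71 - V/64)
v(7) + H(186) = (71 - 1/64*7) + 186*(-183 + 186) = (71 - 7/64) + 186*3 = 4537/64 + 558 = 40249/64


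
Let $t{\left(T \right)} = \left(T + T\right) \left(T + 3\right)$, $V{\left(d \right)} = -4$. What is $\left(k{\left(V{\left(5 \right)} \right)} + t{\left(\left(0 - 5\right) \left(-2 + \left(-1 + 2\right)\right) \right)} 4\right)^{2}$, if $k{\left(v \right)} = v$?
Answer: $99856$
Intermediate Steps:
$t{\left(T \right)} = 2 T \left(3 + T\right)$
$\left(k{\left(V{\left(5 \right)} \right)} + t{\left(\left(0 - 5\right) \left(-2 + \left(-1 + 2\right)\right) \right)} 4\right)^{2} = \left(-4 + 2 \left(0 - 5\right) \left(-2 + \left(-1 + 2\right)\right) \left(3 + \left(0 - 5\right) \left(-2 + \left(-1 + 2\right)\right)\right) 4\right)^{2} = \left(-4 + 2 \left(- 5 \left(-2 + 1\right)\right) \left(3 - 5 \left(-2 + 1\right)\right) 4\right)^{2} = \left(-4 + 2 \left(\left(-5\right) \left(-1\right)\right) \left(3 - -5\right) 4\right)^{2} = \left(-4 + 2 \cdot 5 \left(3 + 5\right) 4\right)^{2} = \left(-4 + 2 \cdot 5 \cdot 8 \cdot 4\right)^{2} = \left(-4 + 80 \cdot 4\right)^{2} = \left(-4 + 320\right)^{2} = 316^{2} = 99856$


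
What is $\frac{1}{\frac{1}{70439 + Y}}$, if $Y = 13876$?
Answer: $84315$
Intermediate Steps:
$\frac{1}{\frac{1}{70439 + Y}} = \frac{1}{\frac{1}{70439 + 13876}} = \frac{1}{\frac{1}{84315}} = 84315$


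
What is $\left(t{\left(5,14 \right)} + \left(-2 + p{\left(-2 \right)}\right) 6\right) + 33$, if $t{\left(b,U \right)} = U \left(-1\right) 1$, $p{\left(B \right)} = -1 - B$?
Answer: $13$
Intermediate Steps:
$t{\left(b,U \right)} = - U$ ($t{\left(b,U \right)} = - U 1 = - U$)
$\left(t{\left(5,14 \right)} + \left(-2 + p{\left(-2 \right)}\right) 6\right) + 33 = \left(\left(-1\right) 14 + \left(-2 - -1\right) 6\right) + 33 = \left(-14 + \left(-2 + \left(-1 + 2\right)\right) 6\right) + 33 = \left(-14 + \left(-2 + 1\right) 6\right) + 33 = \left(-14 - 6\right) + 33 = -20 + 33 = 13$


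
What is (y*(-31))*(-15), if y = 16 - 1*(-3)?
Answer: 8835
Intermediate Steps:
y = 19 (y = 16 + 3 = 19)
(y*(-31))*(-15) = (19*(-31))*(-15) = -589*(-15) = 8835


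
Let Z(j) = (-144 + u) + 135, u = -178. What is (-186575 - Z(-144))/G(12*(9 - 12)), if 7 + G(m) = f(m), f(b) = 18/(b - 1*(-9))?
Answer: 559164/23 ≈ 24311.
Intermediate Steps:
Z(j) = -187 (Z(j) = (-144 - 178) + 135 = -322 + 135 = -187)
f(b) = 18/(9 + b) (f(b) = 18/(b + 9) = 18/(9 + b))
G(m) = -7 + 18/(9 + m)
(-186575 - Z(-144))/G(12*(9 - 12)) = (-186575 - 1*(-187))/(((-45 - 84*(9 - 12))/(9 + 12*(9 - 12)))) = (-186575 + 187)/(((-45 - 84*(-3))/(9 + 12*(-3)))) = -186388*(9 - 36)/(-45 - 7*(-36)) = -186388*(-27/(-45 + 252)) = -186388/((-1/27*207)) = -186388/(-23/3) = -186388*(-3/23) = 559164/23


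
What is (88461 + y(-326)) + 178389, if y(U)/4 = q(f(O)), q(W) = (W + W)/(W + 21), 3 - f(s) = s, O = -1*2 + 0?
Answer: 3469070/13 ≈ 2.6685e+5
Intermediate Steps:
O = -2 (O = -2 + 0 = -2)
f(s) = 3 - s
q(W) = 2*W/(21 + W) (q(W) = (2*W)/(21 + W) = 2*W/(21 + W))
y(U) = 20/13 (y(U) = 4*(2*(3 - 1*(-2))/(21 + (3 - 1*(-2)))) = 4*(2*(3 + 2)/(21 + (3 + 2))) = 4*(2*5/(21 + 5)) = 4*(2*5/26) = 4*(2*5*(1/26)) = 4*(5/13) = 20/13)
(88461 + y(-326)) + 178389 = (88461 + 20/13) + 178389 = 1150013/13 + 178389 = 3469070/13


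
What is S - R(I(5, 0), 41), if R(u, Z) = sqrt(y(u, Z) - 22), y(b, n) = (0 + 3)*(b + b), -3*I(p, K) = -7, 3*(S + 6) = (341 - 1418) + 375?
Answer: -240 - 2*I*sqrt(2) ≈ -240.0 - 2.8284*I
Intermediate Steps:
S = -240 (S = -6 + ((341 - 1418) + 375)/3 = -6 + (-1077 + 375)/3 = -6 + (1/3)*(-702) = -6 - 234 = -240)
I(p, K) = 7/3 (I(p, K) = -1/3*(-7) = 7/3)
y(b, n) = 6*b (y(b, n) = 3*(2*b) = 6*b)
R(u, Z) = sqrt(-22 + 6*u) (R(u, Z) = sqrt(6*u - 22) = sqrt(-22 + 6*u))
S - R(I(5, 0), 41) = -240 - sqrt(-22 + 6*(7/3)) = -240 - sqrt(-22 + 14) = -240 - sqrt(-8) = -240 - 2*I*sqrt(2)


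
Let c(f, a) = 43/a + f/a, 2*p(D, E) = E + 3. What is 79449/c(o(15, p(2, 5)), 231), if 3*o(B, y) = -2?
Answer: 55058157/127 ≈ 4.3353e+5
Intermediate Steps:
p(D, E) = 3/2 + E/2 (p(D, E) = (E + 3)/2 = (3 + E)/2 = 3/2 + E/2)
o(B, y) = -2/3 (o(B, y) = (1/3)*(-2) = -2/3)
79449/c(o(15, p(2, 5)), 231) = 79449/(((43 - 2/3)/231)) = 79449/(((1/231)*(127/3))) = 79449/(127/693) = 79449*(693/127) = 55058157/127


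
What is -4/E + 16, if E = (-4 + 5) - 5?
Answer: 17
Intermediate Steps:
E = -4 (E = 1 - 5 = -4)
-4/E + 16 = -4/(-4) + 16 = -¼*(-4) + 16 = 1 + 16 = 17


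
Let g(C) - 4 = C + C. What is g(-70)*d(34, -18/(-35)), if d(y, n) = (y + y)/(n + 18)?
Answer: -40460/81 ≈ -499.51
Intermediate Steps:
g(C) = 4 + 2*C (g(C) = 4 + (C + C) = 4 + 2*C)
d(y, n) = 2*y/(18 + n) (d(y, n) = (2*y)/(18 + n) = 2*y/(18 + n))
g(-70)*d(34, -18/(-35)) = (4 + 2*(-70))*(2*34/(18 - 18/(-35))) = (4 - 140)*(2*34/(18 - 18*(-1/35))) = -272*34/(18 + 18/35) = -272*34/648/35 = -272*34*35/648 = -136*595/162 = -40460/81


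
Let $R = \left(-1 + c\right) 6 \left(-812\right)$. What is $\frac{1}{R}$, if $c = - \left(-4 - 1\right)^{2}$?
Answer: $\frac{1}{126672} \approx 7.8944 \cdot 10^{-6}$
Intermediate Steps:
$c = -25$ ($c = - \left(-5\right)^{2} = \left(-1\right) 25 = -25$)
$R = 126672$ ($R = \left(-1 - 25\right) 6 \left(-812\right) = \left(-26\right) 6 \left(-812\right) = \left(-156\right) \left(-812\right) = 126672$)
$\frac{1}{R} = \frac{1}{126672}$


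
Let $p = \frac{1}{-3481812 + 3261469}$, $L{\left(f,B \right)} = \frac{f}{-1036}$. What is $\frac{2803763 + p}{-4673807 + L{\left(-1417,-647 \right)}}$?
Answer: $- \frac{640029974533488}{1066914607183805} \approx -0.59989$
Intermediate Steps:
$L{\left(f,B \right)} = - \frac{f}{1036}$ ($L{\left(f,B \right)} = f \left(- \frac{1}{1036}\right) = - \frac{f}{1036}$)
$p = - \frac{1}{220343}$ ($p = \frac{1}{-220343} = - \frac{1}{220343} \approx -4.5384 \cdot 10^{-6}$)
$\frac{2803763 + p}{-4673807 + L{\left(-1417,-647 \right)}} = \frac{2803763 - \frac{1}{220343}}{-4673807 - - \frac{1417}{1036}} = \frac{617789550708}{220343 \left(-4673807 + \frac{1417}{1036}\right)} = \frac{617789550708}{220343 \left(- \frac{4842062635}{1036}\right)} = \frac{617789550708}{220343} \left(- \frac{1036}{4842062635}\right) = - \frac{640029974533488}{1066914607183805}$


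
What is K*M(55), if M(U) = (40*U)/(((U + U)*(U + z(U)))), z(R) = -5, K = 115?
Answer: 46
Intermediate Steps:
M(U) = 20/(-5 + U) (M(U) = (40*U)/(((U + U)*(U - 5))) = (40*U)/(((2*U)*(-5 + U))) = (40*U)/((2*U*(-5 + U))) = (40*U)*(1/(2*U*(-5 + U))) = 20/(-5 + U))
K*M(55) = 115*(20/(-5 + 55)) = 115*(20/50) = 115*(20*(1/50)) = 115*(⅖) = 46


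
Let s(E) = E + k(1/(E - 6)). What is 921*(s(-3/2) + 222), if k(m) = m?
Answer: 2029577/10 ≈ 2.0296e+5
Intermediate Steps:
s(E) = E + 1/(-6 + E) (s(E) = E + 1/(E - 6) = E + 1/(-6 + E))
921*(s(-3/2) + 222) = 921*((1 + (-3/2)*(-6 - 3/2))/(-6 - 3/2) + 222) = 921*((1 + (-3*½)*(-6 - 3*½))/(-6 - 3*½) + 222) = 921*((1 - 3*(-6 - 3/2)/2)/(-6 - 3/2) + 222) = 921*((1 - 3/2*(-15/2))/(-15/2) + 222) = 921*(-2*(1 + 45/4)/15 + 222) = 921*(-2/15*49/4 + 222) = 921*(-49/30 + 222) = 921*(6611/30) = 2029577/10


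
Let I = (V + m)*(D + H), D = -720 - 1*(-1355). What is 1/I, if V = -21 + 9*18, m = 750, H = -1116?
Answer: -1/428571 ≈ -2.3333e-6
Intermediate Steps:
V = 141 (V = -21 + 162 = 141)
D = 635 (D = -720 + 1355 = 635)
I = -428571 (I = (141 + 750)*(635 - 1116) = 891*(-481) = -428571)
1/I = 1/(-428571) = -1/428571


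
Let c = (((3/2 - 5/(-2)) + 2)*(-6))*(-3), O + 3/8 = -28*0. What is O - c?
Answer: -867/8 ≈ -108.38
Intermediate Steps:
O = -3/8 (O = -3/8 - 28*0 = -3/8 + 0 = -3/8 ≈ -0.37500)
c = 108 (c = (((3*(1/2) - 5*(-1/2)) + 2)*(-6))*(-3) = (((3/2 + 5/2) + 2)*(-6))*(-3) = ((4 + 2)*(-6))*(-3) = (6*(-6))*(-3) = -36*(-3) = 108)
O - c = -3/8 - 1*108 = -3/8 - 108 = -867/8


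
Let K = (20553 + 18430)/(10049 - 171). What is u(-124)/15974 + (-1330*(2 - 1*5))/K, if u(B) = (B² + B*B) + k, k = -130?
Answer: 45055750979/44479603 ≈ 1013.0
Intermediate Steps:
K = 38983/9878 ≈ 3.9464
u(B) = -130 + 2*B² (u(B) = (B² + B*B) - 130 = (B² + B²) - 130 = 2*B² - 130 = -130 + 2*B²)
u(-124)/15974 + (-1330*(2 - 1*5))/K = (-130 + 2*(-124)²)/15974 + (-1330*(2 - 1*5))/(38983/9878) = (-130 + 2*15376)*(1/15974) - 1330*(2 - 5)*(9878/38983) = (-130 + 30752)*(1/15974) - 1330*(-3)*(9878/38983) = 30622*(1/15974) + 3990*(9878/38983) = 15311/7987 + 5630460/5569 = 45055750979/44479603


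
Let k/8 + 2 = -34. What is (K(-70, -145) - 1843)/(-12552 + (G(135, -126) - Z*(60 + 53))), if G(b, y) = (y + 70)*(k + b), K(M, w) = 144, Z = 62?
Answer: 1699/10990 ≈ 0.15460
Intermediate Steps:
k = -288 (k = -16 + 8*(-34) = -16 - 272 = -288)
G(b, y) = (-288 + b)*(70 + y) (G(b, y) = (y + 70)*(-288 + b) = (70 + y)*(-288 + b) = (-288 + b)*(70 + y))
(K(-70, -145) - 1843)/(-12552 + (G(135, -126) - Z*(60 + 53))) = (144 - 1843)/(-12552 + ((-20160 - 288*(-126) + 70*135 + 135*(-126)) - 62*(60 + 53))) = -1699/(-12552 + ((-20160 + 36288 + 9450 - 17010) - 62*113)) = -1699/(-12552 + (8568 - 1*7006)) = -1699/(-12552 + (8568 - 7006)) = -1699/(-12552 + 1562) = -1699/(-10990) = -1699*(-1/10990) = 1699/10990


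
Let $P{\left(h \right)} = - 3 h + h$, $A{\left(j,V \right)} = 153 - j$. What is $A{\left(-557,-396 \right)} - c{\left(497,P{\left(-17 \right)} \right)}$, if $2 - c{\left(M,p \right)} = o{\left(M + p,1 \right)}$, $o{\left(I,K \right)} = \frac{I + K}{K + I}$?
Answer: $709$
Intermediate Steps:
$o{\left(I,K \right)} = 1$ ($o{\left(I,K \right)} = \frac{I + K}{I + K} = 1$)
$P{\left(h \right)} = - 2 h$
$c{\left(M,p \right)} = 1$ ($c{\left(M,p \right)} = 2 - 1 = 1$)
$A{\left(-557,-396 \right)} - c{\left(497,P{\left(-17 \right)} \right)} = \left(153 - -557\right) - 1 = \left(153 + 557\right) - 1 = 710 - 1 = 709$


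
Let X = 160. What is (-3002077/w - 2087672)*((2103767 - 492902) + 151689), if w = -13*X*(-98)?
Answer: -28848539045234253/7840 ≈ -3.6797e+12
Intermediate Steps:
w = 203840 (w = -13*160*(-98) = -2080*(-98) = 203840)
(-3002077/w - 2087672)*((2103767 - 492902) + 151689) = (-3002077/203840 - 2087672)*((2103767 - 492902) + 151689) = (-3002077*1/203840 - 2087672)*(1610865 + 151689) = (-230929/15680 - 2087672)*1762554 = -32734927889/15680*1762554 = -28848539045234253/7840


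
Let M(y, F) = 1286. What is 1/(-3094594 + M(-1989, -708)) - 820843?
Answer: -2539120218645/3093308 ≈ -8.2084e+5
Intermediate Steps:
1/(-3094594 + M(-1989, -708)) - 820843 = 1/(-3094594 + 1286) - 820843 = 1/(-3093308) - 820843 = -1/3093308 - 820843 = -2539120218645/3093308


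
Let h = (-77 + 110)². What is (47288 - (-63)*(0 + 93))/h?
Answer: 53147/1089 ≈ 48.803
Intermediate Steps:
h = 1089 (h = 33² = 1089)
(47288 - (-63)*(0 + 93))/h = (47288 - (-63)*(0 + 93))/1089 = (47288 - (-63)*93)*(1/1089) = (47288 - 1*(-5859))*(1/1089) = (47288 + 5859)*(1/1089) = 53147*(1/1089) = 53147/1089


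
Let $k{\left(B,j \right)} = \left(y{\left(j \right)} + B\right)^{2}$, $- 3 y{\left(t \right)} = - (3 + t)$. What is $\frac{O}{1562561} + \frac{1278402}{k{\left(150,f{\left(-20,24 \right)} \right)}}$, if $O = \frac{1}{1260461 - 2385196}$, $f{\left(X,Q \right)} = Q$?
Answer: $\frac{748916462322910463}{14810174799465045} \approx 50.568$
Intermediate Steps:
$y{\left(t \right)} = 1 + \frac{t}{3}$ ($y{\left(t \right)} = - \frac{\left(-1\right) \left(3 + t\right)}{3} = - \frac{-3 - t}{3} = 1 + \frac{t}{3}$)
$O = - \frac{1}{1124735}$ ($O = \frac{1}{-1124735} = - \frac{1}{1124735} \approx -8.891 \cdot 10^{-7}$)
$k{\left(B,j \right)} = \left(1 + B + \frac{j}{3}\right)^{2}$ ($k{\left(B,j \right)} = \left(\left(1 + \frac{j}{3}\right) + B\right)^{2} = \left(1 + B + \frac{j}{3}\right)^{2}$)
$\frac{O}{1562561} + \frac{1278402}{k{\left(150,f{\left(-20,24 \right)} \right)}} = - \frac{1}{1124735 \cdot 1562561} + \frac{1278402}{\frac{1}{9} \left(3 + 24 + 3 \cdot 150\right)^{2}} = \left(- \frac{1}{1124735}\right) \frac{1}{1562561} + \frac{1278402}{\frac{1}{9} \left(3 + 24 + 450\right)^{2}} = - \frac{1}{1757467046335} + \frac{1278402}{\frac{1}{9} \cdot 477^{2}} = - \frac{1}{1757467046335} + \frac{1278402}{\frac{1}{9} \cdot 227529} = - \frac{1}{1757467046335} + \frac{1278402}{25281} = - \frac{1}{1757467046335} + 1278402 \cdot \frac{1}{25281} = - \frac{1}{1757467046335} + \frac{426134}{8427} = \frac{748916462322910463}{14810174799465045}$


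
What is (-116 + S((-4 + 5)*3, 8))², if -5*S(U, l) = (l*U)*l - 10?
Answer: 580644/25 ≈ 23226.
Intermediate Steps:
S(U, l) = 2 - U*l²/5 (S(U, l) = -((l*U)*l - 10)/5 = -((U*l)*l - 10)/5 = -(U*l² - 10)/5 = -(-10 + U*l²)/5 = 2 - U*l²/5)
(-116 + S((-4 + 5)*3, 8))² = (-116 + (2 - ⅕*(-4 + 5)*3*8²))² = (-116 + (2 - ⅕*1*3*64))² = (-116 + (2 - ⅕*3*64))² = (-116 + (2 - 192/5))² = (-116 - 182/5)² = (-762/5)² = 580644/25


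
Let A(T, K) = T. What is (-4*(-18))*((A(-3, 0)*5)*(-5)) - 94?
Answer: 5306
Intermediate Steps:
(-4*(-18))*((A(-3, 0)*5)*(-5)) - 94 = (-4*(-18))*(-3*5*(-5)) - 94 = 72*(-15*(-5)) - 94 = 72*75 - 94 = 5400 - 94 = 5306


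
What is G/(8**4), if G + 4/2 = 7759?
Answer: 7757/4096 ≈ 1.8938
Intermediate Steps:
G = 7757 (G = -2 + 7759 = 7757)
G/(8**4) = 7757/(8**4) = 7757/4096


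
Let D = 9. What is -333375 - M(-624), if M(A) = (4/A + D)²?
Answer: -8114982409/24336 ≈ -3.3346e+5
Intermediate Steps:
M(A) = (9 + 4/A)² (M(A) = (4/A + 9)² = (9 + 4/A)²)
-333375 - M(-624) = -333375 - (4 + 9*(-624))²/(-624)² = -333375 - (4 - 5616)²/389376 = -333375 - (-5612)²/389376 = -333375 - 31494544/389376 = -333375 - 1*1968409/24336 = -333375 - 1968409/24336 = -8114982409/24336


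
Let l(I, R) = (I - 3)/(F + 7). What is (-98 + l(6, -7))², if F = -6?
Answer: 9025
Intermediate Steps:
l(I, R) = -3 + I (l(I, R) = (I - 3)/(-6 + 7) = (-3 + I)/1 = (-3 + I)*1 = -3 + I)
(-98 + l(6, -7))² = (-98 + (-3 + 6))² = (-98 + 3)² = (-95)² = 9025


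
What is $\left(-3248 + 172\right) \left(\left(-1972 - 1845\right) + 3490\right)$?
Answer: $1005852$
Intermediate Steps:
$\left(-3248 + 172\right) \left(\left(-1972 - 1845\right) + 3490\right) = - 3076 \left(\left(-1972 - 1845\right) + 3490\right) = - 3076 \left(-3817 + 3490\right) = \left(-3076\right) \left(-327\right) = 1005852$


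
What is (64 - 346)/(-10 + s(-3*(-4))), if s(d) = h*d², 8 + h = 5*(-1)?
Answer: 141/941 ≈ 0.14984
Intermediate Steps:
h = -13 (h = -8 + 5*(-1) = -8 - 5 = -13)
s(d) = -13*d²
(64 - 346)/(-10 + s(-3*(-4))) = (64 - 346)/(-10 - 13*(-3*(-4))²) = -282/(-10 - 13*12²) = -282/(-10 - 13*144) = -282/(-10 - 1872) = -282/(-1882) = -282*(-1/1882) = 141/941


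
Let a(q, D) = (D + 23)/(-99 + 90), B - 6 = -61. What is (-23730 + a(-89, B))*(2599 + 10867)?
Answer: -2875502708/9 ≈ -3.1950e+8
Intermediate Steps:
B = -55 (B = 6 - 61 = -55)
a(q, D) = -23/9 - D/9 (a(q, D) = (23 + D)/(-9) = (23 + D)*(-⅑) = -23/9 - D/9)
(-23730 + a(-89, B))*(2599 + 10867) = (-23730 + (-23/9 - ⅑*(-55)))*(2599 + 10867) = (-23730 + (-23/9 + 55/9))*13466 = (-23730 + 32/9)*13466 = -213538/9*13466 = -2875502708/9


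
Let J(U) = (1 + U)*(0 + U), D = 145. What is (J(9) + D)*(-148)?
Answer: -34780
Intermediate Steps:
J(U) = U*(1 + U) (J(U) = (1 + U)*U = U*(1 + U))
(J(9) + D)*(-148) = (9*(1 + 9) + 145)*(-148) = (9*10 + 145)*(-148) = (90 + 145)*(-148) = 235*(-148) = -34780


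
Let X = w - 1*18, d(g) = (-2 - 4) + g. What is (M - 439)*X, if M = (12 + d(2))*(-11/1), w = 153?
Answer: -71145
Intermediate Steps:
d(g) = -6 + g
M = -88 (M = (12 + (-6 + 2))*(-11/1) = (12 - 4)*(-11*1) = 8*(-11) = -88)
X = 135 (X = 153 - 1*18 = 153 - 18 = 135)
(M - 439)*X = (-88 - 439)*135 = -527*135 = -71145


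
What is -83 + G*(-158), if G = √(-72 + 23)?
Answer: -83 - 1106*I ≈ -83.0 - 1106.0*I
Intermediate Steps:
G = 7*I (G = √(-49) = 7*I ≈ 7.0*I)
-83 + G*(-158) = -83 + (7*I)*(-158) = -83 - 1106*I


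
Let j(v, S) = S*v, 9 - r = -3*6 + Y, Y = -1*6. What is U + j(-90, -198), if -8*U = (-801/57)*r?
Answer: 2717451/152 ≈ 17878.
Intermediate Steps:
Y = -6
r = 33 (r = 9 - (-3*6 - 6) = 9 - (-18 - 6) = 9 - 1*(-24) = 9 + 24 = 33)
U = 8811/152 (U = -(-801/57)*33/8 = -(-801*1/57)*33/8 = -(-267)*33/152 = -⅛*(-8811/19) = 8811/152 ≈ 57.967)
U + j(-90, -198) = 8811/152 - 198*(-90) = 8811/152 + 17820 = 2717451/152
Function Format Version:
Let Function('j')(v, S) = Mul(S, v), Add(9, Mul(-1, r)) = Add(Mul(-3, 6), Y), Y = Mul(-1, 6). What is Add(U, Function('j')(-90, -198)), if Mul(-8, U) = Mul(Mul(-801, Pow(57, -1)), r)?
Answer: Rational(2717451, 152) ≈ 17878.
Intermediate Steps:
Y = -6
r = 33 (r = Add(9, Mul(-1, Add(Mul(-3, 6), -6))) = Add(9, Mul(-1, Add(-18, -6))) = Add(9, Mul(-1, -24)) = Add(9, 24) = 33)
U = Rational(8811, 152) (U = Mul(Rational(-1, 8), Mul(Mul(-801, Pow(57, -1)), 33)) = Mul(Rational(-1, 8), Mul(Mul(-801, Rational(1, 57)), 33)) = Mul(Rational(-1, 8), Mul(Rational(-267, 19), 33)) = Mul(Rational(-1, 8), Rational(-8811, 19)) = Rational(8811, 152) ≈ 57.967)
Add(U, Function('j')(-90, -198)) = Add(Rational(8811, 152), Mul(-198, -90)) = Add(Rational(8811, 152), 17820) = Rational(2717451, 152)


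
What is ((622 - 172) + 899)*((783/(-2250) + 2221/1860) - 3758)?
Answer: -235680629293/46500 ≈ -5.0684e+6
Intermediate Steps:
((622 - 172) + 899)*((783/(-2250) + 2221/1860) - 3758) = (450 + 899)*((783*(-1/2250) + 2221*(1/1860)) - 3758) = 1349*((-87/250 + 2221/1860) - 3758) = 1349*(39343/46500 - 3758) = 1349*(-174707657/46500) = -235680629293/46500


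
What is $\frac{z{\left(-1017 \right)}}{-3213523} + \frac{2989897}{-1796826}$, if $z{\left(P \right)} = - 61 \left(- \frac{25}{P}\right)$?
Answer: $- \frac{3257145928060859}{1957434028841322} \approx -1.664$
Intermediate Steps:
$z{\left(P \right)} = \frac{1525}{P}$
$\frac{z{\left(-1017 \right)}}{-3213523} + \frac{2989897}{-1796826} = \frac{1525 \frac{1}{-1017}}{-3213523} + \frac{2989897}{-1796826} = 1525 \left(- \frac{1}{1017}\right) \left(- \frac{1}{3213523}\right) + 2989897 \left(- \frac{1}{1796826}\right) = \left(- \frac{1525}{1017}\right) \left(- \frac{1}{3213523}\right) - \frac{2989897}{1796826} = \frac{1525}{3268152891} - \frac{2989897}{1796826} = - \frac{3257145928060859}{1957434028841322}$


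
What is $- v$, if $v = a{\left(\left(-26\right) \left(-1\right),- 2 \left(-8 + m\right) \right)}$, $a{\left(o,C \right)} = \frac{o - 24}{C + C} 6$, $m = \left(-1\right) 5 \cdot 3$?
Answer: $- \frac{3}{23} \approx -0.13043$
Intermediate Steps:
$m = -15$ ($m = \left(-5\right) 3 = -15$)
$a{\left(o,C \right)} = \frac{3 \left(-24 + o\right)}{C}$ ($a{\left(o,C \right)} = \frac{-24 + o}{2 C} 6 = \frac{3 \left(-24 + o\right)}{C}$)
$v = \frac{3}{23}$ ($v = \frac{3 \left(-24 - -26\right)}{\left(-2\right) \left(-8 - 15\right)} = \frac{3 \left(-24 + 26\right)}{\left(-2\right) \left(-23\right)} = 3 \cdot \frac{1}{46} \cdot 2 = \frac{3}{23} \approx 0.13043$)
$- v = \left(-1\right) \frac{3}{23} = - \frac{3}{23}$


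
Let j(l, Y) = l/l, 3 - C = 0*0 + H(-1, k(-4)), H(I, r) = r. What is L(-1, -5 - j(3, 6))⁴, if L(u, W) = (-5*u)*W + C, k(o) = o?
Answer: 279841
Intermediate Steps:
C = 7 (C = 3 - (0*0 - 4) = 3 - (0 - 4) = 3 - 1*(-4) = 3 + 4 = 7)
j(l, Y) = 1
L(u, W) = 7 - 5*W*u (L(u, W) = (-5*u)*W + 7 = -5*W*u + 7 = 7 - 5*W*u)
L(-1, -5 - j(3, 6))⁴ = (7 - 5*(-5 - 1*1)*(-1))⁴ = (7 - 5*(-5 - 1)*(-1))⁴ = (7 - 5*(-6)*(-1))⁴ = (7 - 30)⁴ = (-23)⁴ = 279841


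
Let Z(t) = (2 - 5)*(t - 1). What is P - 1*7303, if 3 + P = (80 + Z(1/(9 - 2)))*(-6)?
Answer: -54610/7 ≈ -7801.4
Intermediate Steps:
Z(t) = 3 - 3*t (Z(t) = -3*(-1 + t) = 3 - 3*t)
P = -3489/7 (P = -3 + (80 + (3 - 3/(9 - 2)))*(-6) = -3 + (80 + (3 - 3/7))*(-6) = -3 + (80 + 18/7)*(-6) = -3 + (578/7)*(-6) = -3 - 3468/7 = -3489/7 ≈ -498.43)
P - 1*7303 = -3489/7 - 1*7303 = -3489/7 - 7303 = -54610/7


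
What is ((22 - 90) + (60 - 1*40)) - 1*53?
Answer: -101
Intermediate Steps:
((22 - 90) + (60 - 1*40)) - 1*53 = (-68 + (60 - 40)) - 53 = (-68 + 20) - 53 = -48 - 53 = -101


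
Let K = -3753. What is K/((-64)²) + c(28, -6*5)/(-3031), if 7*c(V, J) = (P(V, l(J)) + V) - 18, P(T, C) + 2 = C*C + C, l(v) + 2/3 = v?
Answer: -107211367/111734784 ≈ -0.95952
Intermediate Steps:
l(v) = -⅔ + v
P(T, C) = -2 + C + C² (P(T, C) = -2 + (C*C + C) = -2 + (C² + C) = -2 + (C + C²) = -2 + C + C²)
c(V, J) = -62/21 + J/7 + V/7 + (-⅔ + J)²/7 (c(V, J) = (((-2 + (-⅔ + J) + (-⅔ + J)²) + V) - 18)/7 = (((-8/3 + J + (-⅔ + J)²) + V) - 18)/7 = ((-8/3 + J + V + (-⅔ + J)²) - 18)/7 = (-62/3 + J + V + (-⅔ + J)²)/7 = -62/21 + J/7 + V/7 + (-⅔ + J)²/7)
K/((-64)²) + c(28, -6*5)/(-3031) = -3753/((-64)²) + (-26/9 - (-2)*5/7 + (⅐)*28 + (-6*5)²/7)/(-3031) = -3753/4096 + (-26/9 - 1/21*(-30) + 4 + (⅐)*(-30)²)*(-1/3031) = -3753*1/4096 + (-26/9 + 10/7 + 4 + (⅐)*900)*(-1/3031) = -3753/4096 + (-26/9 + 10/7 + 4 + 900/7)*(-1/3031) = -3753/4096 + (1180/9)*(-1/3031) = -3753/4096 - 1180/27279 = -107211367/111734784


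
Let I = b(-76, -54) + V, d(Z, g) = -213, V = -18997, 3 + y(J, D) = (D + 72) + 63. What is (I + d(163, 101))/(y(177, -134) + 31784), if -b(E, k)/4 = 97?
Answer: -9799/15891 ≈ -0.61664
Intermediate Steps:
b(E, k) = -388 (b(E, k) = -4*97 = -388)
y(J, D) = 132 + D (y(J, D) = -3 + ((D + 72) + 63) = -3 + ((72 + D) + 63) = -3 + (135 + D) = 132 + D)
I = -19385 (I = -388 - 18997 = -19385)
(I + d(163, 101))/(y(177, -134) + 31784) = (-19385 - 213)/((132 - 134) + 31784) = -19598/(-2 + 31784) = -19598/31782 = -19598*1/31782 = -9799/15891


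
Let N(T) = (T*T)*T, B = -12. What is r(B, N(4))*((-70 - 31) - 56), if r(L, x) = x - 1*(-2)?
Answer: -10362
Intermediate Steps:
N(T) = T**3 (N(T) = T**2*T = T**3)
r(L, x) = 2 + x (r(L, x) = x + 2 = 2 + x)
r(B, N(4))*((-70 - 31) - 56) = (2 + 4**3)*((-70 - 31) - 56) = (2 + 64)*(-101 - 56) = 66*(-157) = -10362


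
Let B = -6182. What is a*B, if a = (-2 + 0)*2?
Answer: 24728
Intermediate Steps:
a = -4 (a = -2*2 = -4)
a*B = -4*(-6182) = 24728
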